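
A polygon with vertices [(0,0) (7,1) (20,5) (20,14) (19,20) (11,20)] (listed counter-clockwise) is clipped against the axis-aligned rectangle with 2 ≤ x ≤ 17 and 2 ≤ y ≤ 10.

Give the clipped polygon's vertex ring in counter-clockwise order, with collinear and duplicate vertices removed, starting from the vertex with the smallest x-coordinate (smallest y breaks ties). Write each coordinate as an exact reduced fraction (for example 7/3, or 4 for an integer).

Clipped polygon: [(2,2) (41/4,2) (17,53/13) (17,10) (11/2,10) (2,40/11)]

1. After x ≥ 2: [(2,40/11) (2,2/7) (7,1) (20,5) (20,14) (19,20) (11,20)]
2. After x ≤ 17: [(2,40/11) (2,2/7) (7,1) (17,53/13) (17,20) (11,20)]
3. After y ≥ 2: [(2,40/11) (2,2) (41/4,2) (17,53/13) (17,20) (11,20)]
4. After y ≤ 10: [(11/2,10) (2,40/11) (2,2) (41/4,2) (17,53/13) (17,10)]
5. Canonical ring: [(2,2) (41/4,2) (17,53/13) (17,10) (11/2,10) (2,40/11)]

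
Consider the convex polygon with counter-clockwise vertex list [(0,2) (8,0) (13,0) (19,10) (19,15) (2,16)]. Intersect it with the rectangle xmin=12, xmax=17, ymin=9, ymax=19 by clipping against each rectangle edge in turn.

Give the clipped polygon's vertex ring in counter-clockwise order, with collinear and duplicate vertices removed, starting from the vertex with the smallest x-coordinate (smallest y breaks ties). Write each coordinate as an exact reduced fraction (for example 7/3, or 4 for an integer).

Clipped polygon: [(12,9) (17,9) (17,257/17) (12,262/17)]

1. After x ≥ 12: [(12,0) (13,0) (19,10) (19,15) (12,262/17)]
2. After x ≤ 17: [(12,0) (13,0) (17,20/3) (17,257/17) (12,262/17)]
3. After y ≥ 9: [(12,9) (17,9) (17,257/17) (12,262/17)]
4. After y ≤ 19: [(12,9) (17,9) (17,257/17) (12,262/17)]
5. Canonical ring: [(12,9) (17,9) (17,257/17) (12,262/17)]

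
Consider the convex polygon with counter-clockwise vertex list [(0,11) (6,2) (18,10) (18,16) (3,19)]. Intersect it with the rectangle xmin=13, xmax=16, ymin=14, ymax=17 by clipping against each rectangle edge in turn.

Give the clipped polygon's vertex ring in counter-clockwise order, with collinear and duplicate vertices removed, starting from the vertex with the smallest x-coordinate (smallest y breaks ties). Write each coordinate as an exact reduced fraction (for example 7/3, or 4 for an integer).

1. After x ≥ 13: [(13,20/3) (18,10) (18,16) (13,17)]
2. After x ≤ 16: [(13,20/3) (16,26/3) (16,82/5) (13,17)]
3. After y ≥ 14: [(13,14) (16,14) (16,82/5) (13,17)]
4. After y ≤ 17: [(13,14) (16,14) (16,82/5) (13,17)]
5. Canonical ring: [(13,14) (16,14) (16,82/5) (13,17)]

Clipped polygon: [(13,14) (16,14) (16,82/5) (13,17)]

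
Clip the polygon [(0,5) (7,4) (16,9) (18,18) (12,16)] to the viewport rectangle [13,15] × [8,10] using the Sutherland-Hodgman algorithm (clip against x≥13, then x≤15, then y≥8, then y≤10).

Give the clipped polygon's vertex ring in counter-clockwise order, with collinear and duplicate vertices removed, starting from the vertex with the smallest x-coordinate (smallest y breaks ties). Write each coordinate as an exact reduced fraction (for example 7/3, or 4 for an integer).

Clipped polygon: [(13,8) (71/5,8) (15,76/9) (15,10) (13,10)]

1. After x ≥ 13: [(13,22/3) (16,9) (18,18) (13,49/3)]
2. After x ≤ 15: [(13,22/3) (15,76/9) (15,17) (13,49/3)]
3. After y ≥ 8: [(13,8) (71/5,8) (15,76/9) (15,17) (13,49/3)]
4. After y ≤ 10: [(13,10) (13,8) (71/5,8) (15,76/9) (15,10)]
5. Canonical ring: [(13,8) (71/5,8) (15,76/9) (15,10) (13,10)]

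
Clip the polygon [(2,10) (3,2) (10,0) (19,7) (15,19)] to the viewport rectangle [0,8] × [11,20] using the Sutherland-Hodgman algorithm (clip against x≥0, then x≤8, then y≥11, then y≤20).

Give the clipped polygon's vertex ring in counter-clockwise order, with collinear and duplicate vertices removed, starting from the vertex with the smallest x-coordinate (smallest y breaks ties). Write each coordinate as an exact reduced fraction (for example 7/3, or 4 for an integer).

Clipped polygon: [(31/9,11) (8,11) (8,184/13)]

1. After x ≥ 0: [(2,10) (3,2) (10,0) (19,7) (15,19)]
2. After x ≤ 8: [(8,184/13) (2,10) (3,2) (8,4/7)]
3. After y ≥ 11: [(8,11) (8,184/13) (31/9,11)]
4. After y ≤ 20: [(8,11) (8,184/13) (31/9,11)]
5. Canonical ring: [(31/9,11) (8,11) (8,184/13)]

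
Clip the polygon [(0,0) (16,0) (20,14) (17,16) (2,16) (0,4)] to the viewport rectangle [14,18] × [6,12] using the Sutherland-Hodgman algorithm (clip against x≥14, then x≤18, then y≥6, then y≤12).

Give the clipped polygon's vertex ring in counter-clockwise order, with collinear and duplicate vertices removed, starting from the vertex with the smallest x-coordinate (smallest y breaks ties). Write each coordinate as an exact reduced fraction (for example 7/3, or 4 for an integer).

Clipped polygon: [(14,6) (124/7,6) (18,7) (18,12) (14,12)]

1. After x ≥ 14: [(14,0) (16,0) (20,14) (17,16) (14,16)]
2. After x ≤ 18: [(14,0) (16,0) (18,7) (18,46/3) (17,16) (14,16)]
3. After y ≥ 6: [(14,6) (124/7,6) (18,7) (18,46/3) (17,16) (14,16)]
4. After y ≤ 12: [(14,12) (14,6) (124/7,6) (18,7) (18,12)]
5. Canonical ring: [(14,6) (124/7,6) (18,7) (18,12) (14,12)]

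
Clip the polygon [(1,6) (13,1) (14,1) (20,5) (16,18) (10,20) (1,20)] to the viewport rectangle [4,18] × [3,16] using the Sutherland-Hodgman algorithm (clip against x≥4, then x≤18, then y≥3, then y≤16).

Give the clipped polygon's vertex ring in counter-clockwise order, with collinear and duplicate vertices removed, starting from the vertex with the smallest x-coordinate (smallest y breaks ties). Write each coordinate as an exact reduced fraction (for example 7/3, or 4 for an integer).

Clipped polygon: [(4,19/4) (41/5,3) (17,3) (18,11/3) (18,23/2) (216/13,16) (4,16)]

1. After x ≥ 4: [(4,19/4) (13,1) (14,1) (20,5) (16,18) (10,20) (4,20)]
2. After x ≤ 18: [(4,19/4) (13,1) (14,1) (18,11/3) (18,23/2) (16,18) (10,20) (4,20)]
3. After y ≥ 3: [(4,19/4) (41/5,3) (17,3) (18,11/3) (18,23/2) (16,18) (10,20) (4,20)]
4. After y ≤ 16: [(4,16) (4,19/4) (41/5,3) (17,3) (18,11/3) (18,23/2) (216/13,16)]
5. Canonical ring: [(4,19/4) (41/5,3) (17,3) (18,11/3) (18,23/2) (216/13,16) (4,16)]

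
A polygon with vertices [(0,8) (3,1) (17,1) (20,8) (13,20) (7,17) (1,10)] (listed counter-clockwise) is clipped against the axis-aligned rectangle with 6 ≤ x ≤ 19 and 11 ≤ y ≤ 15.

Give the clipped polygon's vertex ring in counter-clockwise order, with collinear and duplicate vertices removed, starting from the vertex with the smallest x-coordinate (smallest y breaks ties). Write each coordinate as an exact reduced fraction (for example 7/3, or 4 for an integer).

1. After x ≥ 6: [(6,1) (17,1) (20,8) (13,20) (7,17) (6,95/6)]
2. After x ≤ 19: [(6,1) (17,1) (19,17/3) (19,68/7) (13,20) (7,17) (6,95/6)]
3. After y ≥ 11: [(6,11) (73/4,11) (13,20) (7,17) (6,95/6)]
4. After y ≤ 15: [(6,15) (6,11) (73/4,11) (191/12,15)]
5. Canonical ring: [(6,11) (73/4,11) (191/12,15) (6,15)]

Clipped polygon: [(6,11) (73/4,11) (191/12,15) (6,15)]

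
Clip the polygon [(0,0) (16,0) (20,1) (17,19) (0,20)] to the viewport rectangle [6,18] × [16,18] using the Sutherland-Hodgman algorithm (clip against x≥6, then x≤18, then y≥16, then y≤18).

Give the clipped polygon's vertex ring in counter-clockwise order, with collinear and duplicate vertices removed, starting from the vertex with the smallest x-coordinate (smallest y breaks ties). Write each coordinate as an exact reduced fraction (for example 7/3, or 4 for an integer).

1. After x ≥ 6: [(6,0) (16,0) (20,1) (17,19) (6,334/17)]
2. After x ≤ 18: [(6,0) (16,0) (18,1/2) (18,13) (17,19) (6,334/17)]
3. After y ≥ 16: [(6,16) (35/2,16) (17,19) (6,334/17)]
4. After y ≤ 18: [(6,18) (6,16) (35/2,16) (103/6,18)]
5. Canonical ring: [(6,16) (35/2,16) (103/6,18) (6,18)]

Clipped polygon: [(6,16) (35/2,16) (103/6,18) (6,18)]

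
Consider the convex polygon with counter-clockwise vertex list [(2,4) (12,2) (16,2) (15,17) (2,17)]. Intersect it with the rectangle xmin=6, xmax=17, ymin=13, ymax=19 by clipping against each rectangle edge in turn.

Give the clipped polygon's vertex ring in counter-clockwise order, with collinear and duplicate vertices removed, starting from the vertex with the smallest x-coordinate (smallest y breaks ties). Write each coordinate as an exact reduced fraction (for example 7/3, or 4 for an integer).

Clipped polygon: [(6,13) (229/15,13) (15,17) (6,17)]

1. After x ≥ 6: [(6,16/5) (12,2) (16,2) (15,17) (6,17)]
2. After x ≤ 17: [(6,16/5) (12,2) (16,2) (15,17) (6,17)]
3. After y ≥ 13: [(6,13) (229/15,13) (15,17) (6,17)]
4. After y ≤ 19: [(6,13) (229/15,13) (15,17) (6,17)]
5. Canonical ring: [(6,13) (229/15,13) (15,17) (6,17)]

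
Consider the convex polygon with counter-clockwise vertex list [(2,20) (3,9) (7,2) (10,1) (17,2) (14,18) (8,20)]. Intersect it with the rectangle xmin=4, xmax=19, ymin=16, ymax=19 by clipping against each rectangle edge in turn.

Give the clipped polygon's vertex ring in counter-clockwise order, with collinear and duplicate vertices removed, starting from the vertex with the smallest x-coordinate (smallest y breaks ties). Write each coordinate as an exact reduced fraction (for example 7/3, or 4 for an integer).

Clipped polygon: [(4,16) (115/8,16) (14,18) (11,19) (4,19)]

1. After x ≥ 4: [(4,20) (4,29/4) (7,2) (10,1) (17,2) (14,18) (8,20)]
2. After x ≤ 19: [(4,20) (4,29/4) (7,2) (10,1) (17,2) (14,18) (8,20)]
3. After y ≥ 16: [(4,20) (4,16) (115/8,16) (14,18) (8,20)]
4. After y ≤ 19: [(4,19) (4,16) (115/8,16) (14,18) (11,19)]
5. Canonical ring: [(4,16) (115/8,16) (14,18) (11,19) (4,19)]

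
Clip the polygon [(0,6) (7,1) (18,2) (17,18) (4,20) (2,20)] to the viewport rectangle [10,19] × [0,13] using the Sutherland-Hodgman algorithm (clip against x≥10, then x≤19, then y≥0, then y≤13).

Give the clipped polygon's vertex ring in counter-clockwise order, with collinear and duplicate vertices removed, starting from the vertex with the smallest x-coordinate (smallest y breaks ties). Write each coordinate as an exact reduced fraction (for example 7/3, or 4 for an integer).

Clipped polygon: [(10,14/11) (18,2) (277/16,13) (10,13)]

1. After x ≥ 10: [(10,14/11) (18,2) (17,18) (10,248/13)]
2. After x ≤ 19: [(10,14/11) (18,2) (17,18) (10,248/13)]
3. After y ≥ 0: [(10,14/11) (18,2) (17,18) (10,248/13)]
4. After y ≤ 13: [(10,13) (10,14/11) (18,2) (277/16,13)]
5. Canonical ring: [(10,14/11) (18,2) (277/16,13) (10,13)]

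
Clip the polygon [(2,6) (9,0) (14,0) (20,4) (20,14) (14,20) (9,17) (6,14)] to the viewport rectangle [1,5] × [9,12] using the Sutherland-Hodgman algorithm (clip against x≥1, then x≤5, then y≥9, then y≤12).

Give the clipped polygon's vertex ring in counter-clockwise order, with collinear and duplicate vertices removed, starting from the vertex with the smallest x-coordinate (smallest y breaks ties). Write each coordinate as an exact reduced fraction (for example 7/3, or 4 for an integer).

1. After x ≥ 1: [(2,6) (9,0) (14,0) (20,4) (20,14) (14,20) (9,17) (6,14)]
2. After x ≤ 5: [(5,12) (2,6) (5,24/7)]
3. After y ≥ 9: [(5,9) (5,12) (7/2,9)]
4. After y ≤ 12: [(5,9) (5,12) (7/2,9)]
5. Canonical ring: [(7/2,9) (5,9) (5,12)]

Clipped polygon: [(7/2,9) (5,9) (5,12)]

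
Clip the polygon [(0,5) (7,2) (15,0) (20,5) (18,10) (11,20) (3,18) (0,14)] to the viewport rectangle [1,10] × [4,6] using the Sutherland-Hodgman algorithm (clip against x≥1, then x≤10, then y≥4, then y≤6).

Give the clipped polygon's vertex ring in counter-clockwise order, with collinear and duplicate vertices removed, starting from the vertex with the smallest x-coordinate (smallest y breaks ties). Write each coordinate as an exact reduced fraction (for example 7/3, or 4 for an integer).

1. After x ≥ 1: [(1,32/7) (7,2) (15,0) (20,5) (18,10) (11,20) (3,18) (1,46/3)]
2. After x ≤ 10: [(1,32/7) (7,2) (10,5/4) (10,79/4) (3,18) (1,46/3)]
3. After y ≥ 4: [(1,32/7) (7/3,4) (10,4) (10,79/4) (3,18) (1,46/3)]
4. After y ≤ 6: [(1,6) (1,32/7) (7/3,4) (10,4) (10,6)]
5. Canonical ring: [(1,32/7) (7/3,4) (10,4) (10,6) (1,6)]

Clipped polygon: [(1,32/7) (7/3,4) (10,4) (10,6) (1,6)]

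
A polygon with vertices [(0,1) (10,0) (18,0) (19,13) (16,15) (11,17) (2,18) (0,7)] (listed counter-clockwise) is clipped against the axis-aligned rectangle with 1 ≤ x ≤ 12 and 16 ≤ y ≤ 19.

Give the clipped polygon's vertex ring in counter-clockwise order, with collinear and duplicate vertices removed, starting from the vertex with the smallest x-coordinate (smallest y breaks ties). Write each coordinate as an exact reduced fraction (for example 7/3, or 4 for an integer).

1. After x ≥ 1: [(1,9/10) (10,0) (18,0) (19,13) (16,15) (11,17) (2,18) (1,25/2)]
2. After x ≤ 12: [(1,9/10) (10,0) (12,0) (12,83/5) (11,17) (2,18) (1,25/2)]
3. After y ≥ 16: [(12,16) (12,83/5) (11,17) (2,18) (18/11,16)]
4. After y ≤ 19: [(12,16) (12,83/5) (11,17) (2,18) (18/11,16)]
5. Canonical ring: [(18/11,16) (12,16) (12,83/5) (11,17) (2,18)]

Clipped polygon: [(18/11,16) (12,16) (12,83/5) (11,17) (2,18)]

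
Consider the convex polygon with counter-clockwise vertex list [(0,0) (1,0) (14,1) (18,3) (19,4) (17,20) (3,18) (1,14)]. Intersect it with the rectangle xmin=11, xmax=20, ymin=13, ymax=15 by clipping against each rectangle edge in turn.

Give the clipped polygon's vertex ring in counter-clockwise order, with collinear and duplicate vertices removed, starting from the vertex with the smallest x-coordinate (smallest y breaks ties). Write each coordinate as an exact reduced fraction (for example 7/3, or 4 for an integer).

1. After x ≥ 11: [(11,10/13) (14,1) (18,3) (19,4) (17,20) (11,134/7)]
2. After x ≤ 20: [(11,10/13) (14,1) (18,3) (19,4) (17,20) (11,134/7)]
3. After y ≥ 13: [(11,13) (143/8,13) (17,20) (11,134/7)]
4. After y ≤ 15: [(11,15) (11,13) (143/8,13) (141/8,15)]
5. Canonical ring: [(11,13) (143/8,13) (141/8,15) (11,15)]

Clipped polygon: [(11,13) (143/8,13) (141/8,15) (11,15)]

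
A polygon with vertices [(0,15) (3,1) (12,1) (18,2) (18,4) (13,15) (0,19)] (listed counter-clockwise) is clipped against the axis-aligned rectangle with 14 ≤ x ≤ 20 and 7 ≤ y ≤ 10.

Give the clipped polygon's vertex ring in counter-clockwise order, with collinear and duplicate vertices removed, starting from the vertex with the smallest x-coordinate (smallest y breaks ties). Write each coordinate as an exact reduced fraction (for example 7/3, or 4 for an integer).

Clipped polygon: [(14,7) (183/11,7) (168/11,10) (14,10)]

1. After x ≥ 14: [(14,4/3) (18,2) (18,4) (14,64/5)]
2. After x ≤ 20: [(14,4/3) (18,2) (18,4) (14,64/5)]
3. After y ≥ 7: [(14,7) (183/11,7) (14,64/5)]
4. After y ≤ 10: [(14,10) (14,7) (183/11,7) (168/11,10)]
5. Canonical ring: [(14,7) (183/11,7) (168/11,10) (14,10)]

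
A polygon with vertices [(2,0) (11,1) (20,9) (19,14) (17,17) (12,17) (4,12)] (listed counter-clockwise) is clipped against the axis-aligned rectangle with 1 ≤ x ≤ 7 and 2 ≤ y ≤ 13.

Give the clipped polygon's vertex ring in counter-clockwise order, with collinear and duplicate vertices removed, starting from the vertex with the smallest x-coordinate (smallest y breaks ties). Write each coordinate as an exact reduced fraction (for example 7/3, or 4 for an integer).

Clipped polygon: [(7/3,2) (7,2) (7,13) (28/5,13) (4,12)]

1. After x ≥ 1: [(2,0) (11,1) (20,9) (19,14) (17,17) (12,17) (4,12)]
2. After x ≤ 7: [(2,0) (7,5/9) (7,111/8) (4,12)]
3. After y ≥ 2: [(7/3,2) (7,2) (7,111/8) (4,12)]
4. After y ≤ 13: [(7/3,2) (7,2) (7,13) (28/5,13) (4,12)]
5. Canonical ring: [(7/3,2) (7,2) (7,13) (28/5,13) (4,12)]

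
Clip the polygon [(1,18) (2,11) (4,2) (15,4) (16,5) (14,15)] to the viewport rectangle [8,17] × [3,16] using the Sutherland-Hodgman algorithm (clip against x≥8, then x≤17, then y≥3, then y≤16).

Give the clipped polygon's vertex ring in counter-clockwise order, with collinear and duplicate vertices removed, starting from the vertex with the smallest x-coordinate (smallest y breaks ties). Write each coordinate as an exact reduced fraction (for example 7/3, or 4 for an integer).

Clipped polygon: [(8,3) (19/2,3) (15,4) (16,5) (14,15) (29/3,16) (8,16)]

1. After x ≥ 8: [(8,213/13) (8,30/11) (15,4) (16,5) (14,15)]
2. After x ≤ 17: [(8,213/13) (8,30/11) (15,4) (16,5) (14,15)]
3. After y ≥ 3: [(8,213/13) (8,3) (19/2,3) (15,4) (16,5) (14,15)]
4. After y ≤ 16: [(29/3,16) (8,16) (8,3) (19/2,3) (15,4) (16,5) (14,15)]
5. Canonical ring: [(8,3) (19/2,3) (15,4) (16,5) (14,15) (29/3,16) (8,16)]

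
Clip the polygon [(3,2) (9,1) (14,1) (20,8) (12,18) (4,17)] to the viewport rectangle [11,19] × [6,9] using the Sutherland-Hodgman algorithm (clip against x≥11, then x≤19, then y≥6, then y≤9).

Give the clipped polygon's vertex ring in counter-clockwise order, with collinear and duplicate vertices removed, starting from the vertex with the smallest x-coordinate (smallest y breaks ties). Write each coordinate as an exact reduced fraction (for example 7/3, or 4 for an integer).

1. After x ≥ 11: [(11,1) (14,1) (20,8) (12,18) (11,143/8)]
2. After x ≤ 19: [(11,1) (14,1) (19,41/6) (19,37/4) (12,18) (11,143/8)]
3. After y ≥ 6: [(11,6) (128/7,6) (19,41/6) (19,37/4) (12,18) (11,143/8)]
4. After y ≤ 9: [(11,9) (11,6) (128/7,6) (19,41/6) (19,9)]
5. Canonical ring: [(11,6) (128/7,6) (19,41/6) (19,9) (11,9)]

Clipped polygon: [(11,6) (128/7,6) (19,41/6) (19,9) (11,9)]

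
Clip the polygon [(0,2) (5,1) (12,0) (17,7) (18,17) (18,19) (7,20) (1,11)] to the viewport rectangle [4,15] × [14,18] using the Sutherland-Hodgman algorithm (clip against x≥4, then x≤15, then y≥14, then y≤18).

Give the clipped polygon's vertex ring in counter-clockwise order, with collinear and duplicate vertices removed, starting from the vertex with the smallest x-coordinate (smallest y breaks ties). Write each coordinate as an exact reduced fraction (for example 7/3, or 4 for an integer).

Clipped polygon: [(4,14) (15,14) (15,18) (17/3,18) (4,31/2)]

1. After x ≥ 4: [(4,6/5) (5,1) (12,0) (17,7) (18,17) (18,19) (7,20) (4,31/2)]
2. After x ≤ 15: [(4,6/5) (5,1) (12,0) (15,21/5) (15,212/11) (7,20) (4,31/2)]
3. After y ≥ 14: [(4,14) (15,14) (15,212/11) (7,20) (4,31/2)]
4. After y ≤ 18: [(4,14) (15,14) (15,18) (17/3,18) (4,31/2)]
5. Canonical ring: [(4,14) (15,14) (15,18) (17/3,18) (4,31/2)]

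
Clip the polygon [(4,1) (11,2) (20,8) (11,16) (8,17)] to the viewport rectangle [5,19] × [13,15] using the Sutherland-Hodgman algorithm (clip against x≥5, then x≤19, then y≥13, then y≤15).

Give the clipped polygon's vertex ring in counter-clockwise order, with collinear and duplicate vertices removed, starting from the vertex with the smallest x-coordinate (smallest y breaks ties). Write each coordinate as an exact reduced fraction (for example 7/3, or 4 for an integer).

1. After x ≥ 5: [(5,5) (5,8/7) (11,2) (20,8) (11,16) (8,17)]
2. After x ≤ 19: [(5,5) (5,8/7) (11,2) (19,22/3) (19,80/9) (11,16) (8,17)]
3. After y ≥ 13: [(7,13) (115/8,13) (11,16) (8,17)]
4. After y ≤ 15: [(15/2,15) (7,13) (115/8,13) (97/8,15)]
5. Canonical ring: [(7,13) (115/8,13) (97/8,15) (15/2,15)]

Clipped polygon: [(7,13) (115/8,13) (97/8,15) (15/2,15)]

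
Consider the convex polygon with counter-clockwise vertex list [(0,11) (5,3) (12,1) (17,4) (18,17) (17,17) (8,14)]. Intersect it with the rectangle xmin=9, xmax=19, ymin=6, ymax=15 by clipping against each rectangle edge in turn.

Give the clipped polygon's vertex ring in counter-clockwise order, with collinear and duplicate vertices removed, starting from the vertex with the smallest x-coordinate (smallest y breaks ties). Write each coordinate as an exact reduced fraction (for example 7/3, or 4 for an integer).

Clipped polygon: [(9,6) (223/13,6) (232/13,15) (11,15) (9,43/3)]

1. After x ≥ 9: [(9,13/7) (12,1) (17,4) (18,17) (17,17) (9,43/3)]
2. After x ≤ 19: [(9,13/7) (12,1) (17,4) (18,17) (17,17) (9,43/3)]
3. After y ≥ 6: [(9,6) (223/13,6) (18,17) (17,17) (9,43/3)]
4. After y ≤ 15: [(9,6) (223/13,6) (232/13,15) (11,15) (9,43/3)]
5. Canonical ring: [(9,6) (223/13,6) (232/13,15) (11,15) (9,43/3)]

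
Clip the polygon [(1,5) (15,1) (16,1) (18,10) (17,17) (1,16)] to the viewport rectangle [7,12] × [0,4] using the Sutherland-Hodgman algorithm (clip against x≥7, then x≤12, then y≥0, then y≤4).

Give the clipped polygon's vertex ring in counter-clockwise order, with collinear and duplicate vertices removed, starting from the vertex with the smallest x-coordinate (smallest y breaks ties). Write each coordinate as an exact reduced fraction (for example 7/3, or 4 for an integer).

1. After x ≥ 7: [(7,23/7) (15,1) (16,1) (18,10) (17,17) (7,131/8)]
2. After x ≤ 12: [(7,23/7) (12,13/7) (12,267/16) (7,131/8)]
3. After y ≥ 0: [(7,23/7) (12,13/7) (12,267/16) (7,131/8)]
4. After y ≤ 4: [(7,4) (7,23/7) (12,13/7) (12,4)]
5. Canonical ring: [(7,23/7) (12,13/7) (12,4) (7,4)]

Clipped polygon: [(7,23/7) (12,13/7) (12,4) (7,4)]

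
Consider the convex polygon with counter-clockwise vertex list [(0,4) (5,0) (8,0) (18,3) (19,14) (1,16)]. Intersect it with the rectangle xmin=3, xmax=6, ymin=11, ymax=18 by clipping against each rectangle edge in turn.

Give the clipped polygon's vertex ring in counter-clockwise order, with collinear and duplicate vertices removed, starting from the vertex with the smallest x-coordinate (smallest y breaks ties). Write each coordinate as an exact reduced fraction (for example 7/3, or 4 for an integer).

Clipped polygon: [(3,11) (6,11) (6,139/9) (3,142/9)]

1. After x ≥ 3: [(3,8/5) (5,0) (8,0) (18,3) (19,14) (3,142/9)]
2. After x ≤ 6: [(3,8/5) (5,0) (6,0) (6,139/9) (3,142/9)]
3. After y ≥ 11: [(3,11) (6,11) (6,139/9) (3,142/9)]
4. After y ≤ 18: [(3,11) (6,11) (6,139/9) (3,142/9)]
5. Canonical ring: [(3,11) (6,11) (6,139/9) (3,142/9)]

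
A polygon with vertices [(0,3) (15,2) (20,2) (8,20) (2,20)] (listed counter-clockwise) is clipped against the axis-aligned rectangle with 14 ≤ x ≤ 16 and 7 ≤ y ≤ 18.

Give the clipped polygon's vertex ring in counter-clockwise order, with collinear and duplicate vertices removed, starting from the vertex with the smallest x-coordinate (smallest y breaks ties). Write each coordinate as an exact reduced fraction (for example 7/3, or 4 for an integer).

1. After x ≥ 14: [(14,31/15) (15,2) (20,2) (14,11)]
2. After x ≤ 16: [(14,31/15) (15,2) (16,2) (16,8) (14,11)]
3. After y ≥ 7: [(14,7) (16,7) (16,8) (14,11)]
4. After y ≤ 18: [(14,7) (16,7) (16,8) (14,11)]
5. Canonical ring: [(14,7) (16,7) (16,8) (14,11)]

Clipped polygon: [(14,7) (16,7) (16,8) (14,11)]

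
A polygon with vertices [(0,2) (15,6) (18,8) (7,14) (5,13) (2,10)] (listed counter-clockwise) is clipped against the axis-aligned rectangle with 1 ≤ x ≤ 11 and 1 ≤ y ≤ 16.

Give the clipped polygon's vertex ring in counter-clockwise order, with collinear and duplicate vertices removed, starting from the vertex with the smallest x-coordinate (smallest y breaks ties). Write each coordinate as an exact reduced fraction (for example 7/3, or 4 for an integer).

1. After x ≥ 1: [(1,6) (1,34/15) (15,6) (18,8) (7,14) (5,13) (2,10)]
2. After x ≤ 11: [(1,6) (1,34/15) (11,74/15) (11,130/11) (7,14) (5,13) (2,10)]
3. After y ≥ 1: [(1,6) (1,34/15) (11,74/15) (11,130/11) (7,14) (5,13) (2,10)]
4. After y ≤ 16: [(1,6) (1,34/15) (11,74/15) (11,130/11) (7,14) (5,13) (2,10)]
5. Canonical ring: [(1,34/15) (11,74/15) (11,130/11) (7,14) (5,13) (2,10) (1,6)]

Clipped polygon: [(1,34/15) (11,74/15) (11,130/11) (7,14) (5,13) (2,10) (1,6)]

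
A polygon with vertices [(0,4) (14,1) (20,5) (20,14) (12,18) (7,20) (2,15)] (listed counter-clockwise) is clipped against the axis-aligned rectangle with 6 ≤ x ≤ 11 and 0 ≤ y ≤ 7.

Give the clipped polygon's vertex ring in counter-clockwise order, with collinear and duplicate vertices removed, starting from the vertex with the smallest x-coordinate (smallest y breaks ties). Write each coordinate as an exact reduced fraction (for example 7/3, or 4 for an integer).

1. After x ≥ 6: [(6,19/7) (14,1) (20,5) (20,14) (12,18) (7,20) (6,19)]
2. After x ≤ 11: [(6,19/7) (11,23/14) (11,92/5) (7,20) (6,19)]
3. After y ≥ 0: [(6,19/7) (11,23/14) (11,92/5) (7,20) (6,19)]
4. After y ≤ 7: [(6,7) (6,19/7) (11,23/14) (11,7)]
5. Canonical ring: [(6,19/7) (11,23/14) (11,7) (6,7)]

Clipped polygon: [(6,19/7) (11,23/14) (11,7) (6,7)]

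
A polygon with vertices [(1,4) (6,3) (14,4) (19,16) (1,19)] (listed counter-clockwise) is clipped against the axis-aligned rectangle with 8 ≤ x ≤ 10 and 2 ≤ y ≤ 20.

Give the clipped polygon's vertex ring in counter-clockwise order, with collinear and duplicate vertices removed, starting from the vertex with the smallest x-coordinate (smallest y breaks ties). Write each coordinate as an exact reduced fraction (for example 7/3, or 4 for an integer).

Clipped polygon: [(8,13/4) (10,7/2) (10,35/2) (8,107/6)]

1. After x ≥ 8: [(8,13/4) (14,4) (19,16) (8,107/6)]
2. After x ≤ 10: [(8,13/4) (10,7/2) (10,35/2) (8,107/6)]
3. After y ≥ 2: [(8,13/4) (10,7/2) (10,35/2) (8,107/6)]
4. After y ≤ 20: [(8,13/4) (10,7/2) (10,35/2) (8,107/6)]
5. Canonical ring: [(8,13/4) (10,7/2) (10,35/2) (8,107/6)]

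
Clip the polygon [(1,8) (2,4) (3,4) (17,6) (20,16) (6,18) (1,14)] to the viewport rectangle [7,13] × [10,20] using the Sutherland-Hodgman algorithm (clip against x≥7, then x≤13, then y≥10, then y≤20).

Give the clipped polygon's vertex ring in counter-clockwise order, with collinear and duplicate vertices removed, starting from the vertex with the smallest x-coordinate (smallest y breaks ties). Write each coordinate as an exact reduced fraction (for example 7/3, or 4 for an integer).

1. After x ≥ 7: [(7,32/7) (17,6) (20,16) (7,125/7)]
2. After x ≤ 13: [(7,32/7) (13,38/7) (13,17) (7,125/7)]
3. After y ≥ 10: [(7,10) (13,10) (13,17) (7,125/7)]
4. After y ≤ 20: [(7,10) (13,10) (13,17) (7,125/7)]
5. Canonical ring: [(7,10) (13,10) (13,17) (7,125/7)]

Clipped polygon: [(7,10) (13,10) (13,17) (7,125/7)]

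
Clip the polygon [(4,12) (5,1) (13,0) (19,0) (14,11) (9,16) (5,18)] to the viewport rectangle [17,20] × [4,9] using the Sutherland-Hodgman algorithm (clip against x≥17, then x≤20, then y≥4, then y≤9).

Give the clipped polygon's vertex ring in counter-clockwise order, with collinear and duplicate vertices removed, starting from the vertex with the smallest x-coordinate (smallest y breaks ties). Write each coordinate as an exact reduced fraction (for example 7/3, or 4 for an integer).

Clipped polygon: [(17,4) (189/11,4) (17,22/5)]

1. After x ≥ 17: [(17,0) (19,0) (17,22/5)]
2. After x ≤ 20: [(17,0) (19,0) (17,22/5)]
3. After y ≥ 4: [(17,4) (189/11,4) (17,22/5)]
4. After y ≤ 9: [(17,4) (189/11,4) (17,22/5)]
5. Canonical ring: [(17,4) (189/11,4) (17,22/5)]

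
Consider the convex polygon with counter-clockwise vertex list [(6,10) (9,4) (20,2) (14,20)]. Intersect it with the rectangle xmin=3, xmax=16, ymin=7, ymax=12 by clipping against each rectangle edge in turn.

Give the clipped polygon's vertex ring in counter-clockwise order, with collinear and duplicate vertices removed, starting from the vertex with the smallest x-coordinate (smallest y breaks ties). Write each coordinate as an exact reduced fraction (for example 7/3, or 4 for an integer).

1. After x ≥ 3: [(6,10) (9,4) (20,2) (14,20)]
2. After x ≤ 16: [(6,10) (9,4) (16,30/11) (16,14) (14,20)]
3. After y ≥ 7: [(6,10) (15/2,7) (16,7) (16,14) (14,20)]
4. After y ≤ 12: [(38/5,12) (6,10) (15/2,7) (16,7) (16,12)]
5. Canonical ring: [(6,10) (15/2,7) (16,7) (16,12) (38/5,12)]

Clipped polygon: [(6,10) (15/2,7) (16,7) (16,12) (38/5,12)]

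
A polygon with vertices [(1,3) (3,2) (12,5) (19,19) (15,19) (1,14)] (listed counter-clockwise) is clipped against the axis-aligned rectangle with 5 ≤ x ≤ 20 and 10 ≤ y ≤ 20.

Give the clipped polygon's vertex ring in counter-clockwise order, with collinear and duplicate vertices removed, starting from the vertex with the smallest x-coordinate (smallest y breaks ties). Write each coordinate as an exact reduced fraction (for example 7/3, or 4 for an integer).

1. After x ≥ 5: [(5,8/3) (12,5) (19,19) (15,19) (5,108/7)]
2. After x ≤ 20: [(5,8/3) (12,5) (19,19) (15,19) (5,108/7)]
3. After y ≥ 10: [(5,10) (29/2,10) (19,19) (15,19) (5,108/7)]
4. After y ≤ 20: [(5,10) (29/2,10) (19,19) (15,19) (5,108/7)]
5. Canonical ring: [(5,10) (29/2,10) (19,19) (15,19) (5,108/7)]

Clipped polygon: [(5,10) (29/2,10) (19,19) (15,19) (5,108/7)]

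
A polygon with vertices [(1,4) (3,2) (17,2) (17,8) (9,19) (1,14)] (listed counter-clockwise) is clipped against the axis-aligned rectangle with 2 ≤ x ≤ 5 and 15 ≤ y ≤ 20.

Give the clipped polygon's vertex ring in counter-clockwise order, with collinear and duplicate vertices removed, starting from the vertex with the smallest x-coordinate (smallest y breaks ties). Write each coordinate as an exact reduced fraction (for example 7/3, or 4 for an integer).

Clipped polygon: [(13/5,15) (5,15) (5,33/2)]

1. After x ≥ 2: [(2,3) (3,2) (17,2) (17,8) (9,19) (2,117/8)]
2. After x ≤ 5: [(2,3) (3,2) (5,2) (5,33/2) (2,117/8)]
3. After y ≥ 15: [(5,15) (5,33/2) (13/5,15)]
4. After y ≤ 20: [(5,15) (5,33/2) (13/5,15)]
5. Canonical ring: [(13/5,15) (5,15) (5,33/2)]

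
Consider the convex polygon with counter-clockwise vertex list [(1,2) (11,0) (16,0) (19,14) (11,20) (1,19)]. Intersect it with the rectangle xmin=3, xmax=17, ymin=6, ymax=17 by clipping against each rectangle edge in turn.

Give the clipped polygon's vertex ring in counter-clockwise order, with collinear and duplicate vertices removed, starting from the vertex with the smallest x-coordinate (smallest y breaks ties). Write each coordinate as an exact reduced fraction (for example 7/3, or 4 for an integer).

1. After x ≥ 3: [(3,8/5) (11,0) (16,0) (19,14) (11,20) (3,96/5)]
2. After x ≤ 17: [(3,8/5) (11,0) (16,0) (17,14/3) (17,31/2) (11,20) (3,96/5)]
3. After y ≥ 6: [(3,6) (17,6) (17,31/2) (11,20) (3,96/5)]
4. After y ≤ 17: [(3,17) (3,6) (17,6) (17,31/2) (15,17)]
5. Canonical ring: [(3,6) (17,6) (17,31/2) (15,17) (3,17)]

Clipped polygon: [(3,6) (17,6) (17,31/2) (15,17) (3,17)]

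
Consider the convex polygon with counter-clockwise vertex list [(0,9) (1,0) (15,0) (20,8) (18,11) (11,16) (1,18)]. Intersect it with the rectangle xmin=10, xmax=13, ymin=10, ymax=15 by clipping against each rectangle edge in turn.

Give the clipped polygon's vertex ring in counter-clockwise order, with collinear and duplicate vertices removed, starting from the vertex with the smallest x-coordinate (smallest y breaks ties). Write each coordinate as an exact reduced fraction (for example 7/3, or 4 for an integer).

Clipped polygon: [(10,10) (13,10) (13,102/7) (62/5,15) (10,15)]

1. After x ≥ 10: [(10,0) (15,0) (20,8) (18,11) (11,16) (10,81/5)]
2. After x ≤ 13: [(10,0) (13,0) (13,102/7) (11,16) (10,81/5)]
3. After y ≥ 10: [(10,10) (13,10) (13,102/7) (11,16) (10,81/5)]
4. After y ≤ 15: [(10,15) (10,10) (13,10) (13,102/7) (62/5,15)]
5. Canonical ring: [(10,10) (13,10) (13,102/7) (62/5,15) (10,15)]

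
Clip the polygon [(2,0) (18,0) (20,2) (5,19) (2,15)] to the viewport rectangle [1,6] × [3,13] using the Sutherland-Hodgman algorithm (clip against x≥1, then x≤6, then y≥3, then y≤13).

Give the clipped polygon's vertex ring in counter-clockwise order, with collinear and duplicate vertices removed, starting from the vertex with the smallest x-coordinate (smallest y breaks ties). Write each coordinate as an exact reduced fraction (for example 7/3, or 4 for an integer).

Clipped polygon: [(2,3) (6,3) (6,13) (2,13)]

1. After x ≥ 1: [(2,0) (18,0) (20,2) (5,19) (2,15)]
2. After x ≤ 6: [(2,0) (6,0) (6,268/15) (5,19) (2,15)]
3. After y ≥ 3: [(2,3) (6,3) (6,268/15) (5,19) (2,15)]
4. After y ≤ 13: [(2,13) (2,3) (6,3) (6,13)]
5. Canonical ring: [(2,3) (6,3) (6,13) (2,13)]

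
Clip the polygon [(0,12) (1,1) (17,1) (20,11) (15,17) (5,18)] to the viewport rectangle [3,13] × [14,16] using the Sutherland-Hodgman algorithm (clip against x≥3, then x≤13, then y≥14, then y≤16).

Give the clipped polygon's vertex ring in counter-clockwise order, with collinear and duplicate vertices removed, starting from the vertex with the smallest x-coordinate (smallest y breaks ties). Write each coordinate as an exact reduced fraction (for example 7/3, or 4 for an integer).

1. After x ≥ 3: [(3,78/5) (3,1) (17,1) (20,11) (15,17) (5,18)]
2. After x ≤ 13: [(3,78/5) (3,1) (13,1) (13,86/5) (5,18)]
3. After y ≥ 14: [(3,78/5) (3,14) (13,14) (13,86/5) (5,18)]
4. After y ≤ 16: [(10/3,16) (3,78/5) (3,14) (13,14) (13,16)]
5. Canonical ring: [(3,14) (13,14) (13,16) (10/3,16) (3,78/5)]

Clipped polygon: [(3,14) (13,14) (13,16) (10/3,16) (3,78/5)]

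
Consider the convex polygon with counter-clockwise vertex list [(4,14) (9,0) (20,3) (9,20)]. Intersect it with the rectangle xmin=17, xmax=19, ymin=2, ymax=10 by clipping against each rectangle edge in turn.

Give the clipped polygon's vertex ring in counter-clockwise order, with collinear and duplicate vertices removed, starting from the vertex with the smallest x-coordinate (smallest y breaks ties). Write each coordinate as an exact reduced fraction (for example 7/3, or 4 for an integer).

Clipped polygon: [(17,24/11) (19,30/11) (19,50/11) (17,84/11)]

1. After x ≥ 17: [(17,24/11) (20,3) (17,84/11)]
2. After x ≤ 19: [(17,24/11) (19,30/11) (19,50/11) (17,84/11)]
3. After y ≥ 2: [(17,24/11) (19,30/11) (19,50/11) (17,84/11)]
4. After y ≤ 10: [(17,24/11) (19,30/11) (19,50/11) (17,84/11)]
5. Canonical ring: [(17,24/11) (19,30/11) (19,50/11) (17,84/11)]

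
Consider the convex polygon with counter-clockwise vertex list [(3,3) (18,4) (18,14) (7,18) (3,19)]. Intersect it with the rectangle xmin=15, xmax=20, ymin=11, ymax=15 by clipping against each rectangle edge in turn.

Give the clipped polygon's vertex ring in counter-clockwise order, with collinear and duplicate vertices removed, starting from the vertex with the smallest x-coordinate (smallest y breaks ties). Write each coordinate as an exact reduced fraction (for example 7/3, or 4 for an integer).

Clipped polygon: [(15,11) (18,11) (18,14) (61/4,15) (15,15)]

1. After x ≥ 15: [(15,19/5) (18,4) (18,14) (15,166/11)]
2. After x ≤ 20: [(15,19/5) (18,4) (18,14) (15,166/11)]
3. After y ≥ 11: [(15,11) (18,11) (18,14) (15,166/11)]
4. After y ≤ 15: [(15,15) (15,11) (18,11) (18,14) (61/4,15)]
5. Canonical ring: [(15,11) (18,11) (18,14) (61/4,15) (15,15)]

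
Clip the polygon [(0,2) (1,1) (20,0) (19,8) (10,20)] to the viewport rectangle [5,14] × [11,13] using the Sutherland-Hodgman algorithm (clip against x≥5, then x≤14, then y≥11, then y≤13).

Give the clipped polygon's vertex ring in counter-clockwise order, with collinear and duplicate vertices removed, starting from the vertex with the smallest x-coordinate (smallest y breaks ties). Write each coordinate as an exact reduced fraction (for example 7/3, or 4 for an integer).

Clipped polygon: [(5,11) (14,11) (14,13) (55/9,13)]

1. After x ≥ 5: [(5,11) (5,15/19) (20,0) (19,8) (10,20)]
2. After x ≤ 14: [(5,11) (5,15/19) (14,6/19) (14,44/3) (10,20)]
3. After y ≥ 11: [(5,11) (5,11) (14,11) (14,44/3) (10,20)]
4. After y ≤ 13: [(55/9,13) (5,11) (5,11) (14,11) (14,13)]
5. Canonical ring: [(5,11) (14,11) (14,13) (55/9,13)]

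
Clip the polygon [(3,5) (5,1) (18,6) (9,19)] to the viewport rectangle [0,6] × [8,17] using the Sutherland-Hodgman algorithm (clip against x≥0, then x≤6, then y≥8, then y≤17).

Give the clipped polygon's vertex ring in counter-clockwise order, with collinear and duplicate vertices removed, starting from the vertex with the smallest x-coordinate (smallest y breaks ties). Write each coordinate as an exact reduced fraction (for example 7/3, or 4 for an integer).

1. After x ≥ 0: [(3,5) (5,1) (18,6) (9,19)]
2. After x ≤ 6: [(6,12) (3,5) (5,1) (6,18/13)]
3. After y ≥ 8: [(6,8) (6,12) (30/7,8)]
4. After y ≤ 17: [(6,8) (6,12) (30/7,8)]
5. Canonical ring: [(30/7,8) (6,8) (6,12)]

Clipped polygon: [(30/7,8) (6,8) (6,12)]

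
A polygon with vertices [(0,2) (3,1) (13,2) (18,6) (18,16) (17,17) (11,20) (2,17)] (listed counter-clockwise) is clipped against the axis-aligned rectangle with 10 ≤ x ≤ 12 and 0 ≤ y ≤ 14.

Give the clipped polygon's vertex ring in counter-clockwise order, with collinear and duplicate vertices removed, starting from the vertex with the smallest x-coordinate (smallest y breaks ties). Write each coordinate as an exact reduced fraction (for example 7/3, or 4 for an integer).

Clipped polygon: [(10,17/10) (12,19/10) (12,14) (10,14)]

1. After x ≥ 10: [(10,17/10) (13,2) (18,6) (18,16) (17,17) (11,20) (10,59/3)]
2. After x ≤ 12: [(10,17/10) (12,19/10) (12,39/2) (11,20) (10,59/3)]
3. After y ≥ 0: [(10,17/10) (12,19/10) (12,39/2) (11,20) (10,59/3)]
4. After y ≤ 14: [(10,14) (10,17/10) (12,19/10) (12,14)]
5. Canonical ring: [(10,17/10) (12,19/10) (12,14) (10,14)]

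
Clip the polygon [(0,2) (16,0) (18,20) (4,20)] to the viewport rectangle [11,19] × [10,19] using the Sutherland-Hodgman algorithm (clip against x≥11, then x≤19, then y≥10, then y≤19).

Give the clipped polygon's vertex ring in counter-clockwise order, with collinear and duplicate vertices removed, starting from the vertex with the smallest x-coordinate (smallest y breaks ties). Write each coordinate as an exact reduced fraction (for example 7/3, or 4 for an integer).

Clipped polygon: [(11,10) (17,10) (179/10,19) (11,19)]

1. After x ≥ 11: [(11,5/8) (16,0) (18,20) (11,20)]
2. After x ≤ 19: [(11,5/8) (16,0) (18,20) (11,20)]
3. After y ≥ 10: [(11,10) (17,10) (18,20) (11,20)]
4. After y ≤ 19: [(11,19) (11,10) (17,10) (179/10,19)]
5. Canonical ring: [(11,10) (17,10) (179/10,19) (11,19)]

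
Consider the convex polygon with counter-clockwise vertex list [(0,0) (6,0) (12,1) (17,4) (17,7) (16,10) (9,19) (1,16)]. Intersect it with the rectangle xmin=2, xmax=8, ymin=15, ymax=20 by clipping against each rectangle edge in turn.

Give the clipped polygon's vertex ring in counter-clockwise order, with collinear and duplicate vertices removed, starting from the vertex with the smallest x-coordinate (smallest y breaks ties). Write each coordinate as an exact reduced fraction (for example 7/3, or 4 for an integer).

1. After x ≥ 2: [(2,0) (6,0) (12,1) (17,4) (17,7) (16,10) (9,19) (2,131/8)]
2. After x ≤ 8: [(2,0) (6,0) (8,1/3) (8,149/8) (2,131/8)]
3. After y ≥ 15: [(2,15) (8,15) (8,149/8) (2,131/8)]
4. After y ≤ 20: [(2,15) (8,15) (8,149/8) (2,131/8)]
5. Canonical ring: [(2,15) (8,15) (8,149/8) (2,131/8)]

Clipped polygon: [(2,15) (8,15) (8,149/8) (2,131/8)]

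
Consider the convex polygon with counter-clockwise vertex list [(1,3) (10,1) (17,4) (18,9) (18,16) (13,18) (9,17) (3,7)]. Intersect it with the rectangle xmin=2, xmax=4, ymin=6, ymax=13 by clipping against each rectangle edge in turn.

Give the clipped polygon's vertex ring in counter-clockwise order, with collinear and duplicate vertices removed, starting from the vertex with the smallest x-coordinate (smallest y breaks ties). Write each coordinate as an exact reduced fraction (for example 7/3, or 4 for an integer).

Clipped polygon: [(5/2,6) (4,6) (4,26/3) (3,7)]

1. After x ≥ 2: [(2,5) (2,25/9) (10,1) (17,4) (18,9) (18,16) (13,18) (9,17) (3,7)]
2. After x ≤ 4: [(2,5) (2,25/9) (4,7/3) (4,26/3) (3,7)]
3. After y ≥ 6: [(5/2,6) (4,6) (4,26/3) (3,7)]
4. After y ≤ 13: [(5/2,6) (4,6) (4,26/3) (3,7)]
5. Canonical ring: [(5/2,6) (4,6) (4,26/3) (3,7)]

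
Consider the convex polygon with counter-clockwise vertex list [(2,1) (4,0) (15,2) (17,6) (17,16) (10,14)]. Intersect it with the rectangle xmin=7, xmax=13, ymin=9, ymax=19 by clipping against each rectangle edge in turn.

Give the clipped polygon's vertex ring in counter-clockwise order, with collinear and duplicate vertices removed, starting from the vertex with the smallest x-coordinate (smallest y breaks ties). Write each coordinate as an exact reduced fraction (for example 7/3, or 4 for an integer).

Clipped polygon: [(7,9) (13,9) (13,104/7) (10,14) (7,73/8)]

1. After x ≥ 7: [(7,73/8) (7,6/11) (15,2) (17,6) (17,16) (10,14)]
2. After x ≤ 13: [(7,73/8) (7,6/11) (13,18/11) (13,104/7) (10,14)]
3. After y ≥ 9: [(7,73/8) (7,9) (13,9) (13,104/7) (10,14)]
4. After y ≤ 19: [(7,73/8) (7,9) (13,9) (13,104/7) (10,14)]
5. Canonical ring: [(7,9) (13,9) (13,104/7) (10,14) (7,73/8)]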